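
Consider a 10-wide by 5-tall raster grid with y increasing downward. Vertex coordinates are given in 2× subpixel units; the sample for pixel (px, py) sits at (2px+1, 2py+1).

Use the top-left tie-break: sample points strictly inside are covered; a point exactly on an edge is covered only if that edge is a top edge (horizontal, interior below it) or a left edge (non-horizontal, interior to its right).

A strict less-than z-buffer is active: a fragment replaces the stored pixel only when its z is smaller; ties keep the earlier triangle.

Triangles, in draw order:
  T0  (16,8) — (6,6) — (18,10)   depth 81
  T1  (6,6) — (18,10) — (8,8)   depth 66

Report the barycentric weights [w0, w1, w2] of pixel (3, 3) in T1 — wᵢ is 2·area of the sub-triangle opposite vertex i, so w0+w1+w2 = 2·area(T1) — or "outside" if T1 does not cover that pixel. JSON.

T0:
  2·area = 16  (B↔C swapped to make it positive)
  edge (16, 8)→(18, 10): d=(2,2) right/bottom  bias=-1
  edge (18, 10)→(6, 6): d=(-12,-4) top-left  bias=+0
  edge (6, 6)→(16, 8): d=(10,2) right/bottom  bias=-1
    (4,0)@(9, 1): e=[0,72,-56] → ·  [on edge]
    (5,1)@(11, 3): e=[0,56,-40] → ·  [on edge]
    (0,2)@(1, 5): e=[24,-8,0] → ·  [on edge]
    (1,2)@(3, 5): e=[20,0,-4] → ·  [on edge]
    (6,2)@(13, 5): e=[0,40,-24] → ·  [on edge]
    (4,3)@(9, 7): e=[12,0,4] → █  [on edge]
    (5,3)@(11, 7): e=[8,8,0] → ·  [on edge]
    (7,3)@(15, 7): e=[0,24,-8] → ·  [on edge]
    (4,4)@(9, 9): e=[16,-24,24] → ·
    (7,4)@(15, 9): e=[4,0,12] → █  [on edge]
    (8,4)@(17, 9): e=[0,8,8] → ·  [on edge]
  covered (2 px):
    · · · · · · · · · ·
    · · · · · · · · · ·
    · · · · · · · · · ·
    · · · · █ · · · · ·
    · · · · · · · █ · ·
T1:
  2·area = 16
  edge (6, 6)→(18, 10): d=(12,4) right/bottom  bias=-1
  edge (18, 10)→(8, 8): d=(-10,-2) top-left  bias=+0
  edge (8, 8)→(6, 6): d=(-2,-2) top-left  bias=+0
    (0,0)@(1, 1): e=[-40,56,0] → ·  [on edge]
    (1,1)@(3, 3): e=[-24,40,0] → ·  [on edge]
    (1,2)@(3, 5): e=[0,20,-4] → ·  [on edge]
    (2,2)@(5, 5): e=[-8,24,0] → ·  [on edge]
    (1,3)@(3, 7): e=[24,0,-8] → ·  [on edge]
    (3,3)@(7, 7): e=[8,8,0] → █  [on edge]
    (4,3)@(9, 7): e=[0,12,4] → ·  [on edge]
    (3,4)@(7, 9): e=[32,-12,-4] → ·
    (4,4)@(9, 9): e=[24,-8,0] → ·  [on edge]
    (6,4)@(13, 9): e=[8,0,8] → █  [on edge]
    (7,4)@(15, 9): e=[0,4,12] → ·  [on edge]
  covered (2 px):
    · · · · · · · · · ·
    · · · · · · · · · ·
    · · · · · · · · · ·
    · · · █ · · · · · ·
    · · · · · · █ · · ·

Answer: [8,0,8]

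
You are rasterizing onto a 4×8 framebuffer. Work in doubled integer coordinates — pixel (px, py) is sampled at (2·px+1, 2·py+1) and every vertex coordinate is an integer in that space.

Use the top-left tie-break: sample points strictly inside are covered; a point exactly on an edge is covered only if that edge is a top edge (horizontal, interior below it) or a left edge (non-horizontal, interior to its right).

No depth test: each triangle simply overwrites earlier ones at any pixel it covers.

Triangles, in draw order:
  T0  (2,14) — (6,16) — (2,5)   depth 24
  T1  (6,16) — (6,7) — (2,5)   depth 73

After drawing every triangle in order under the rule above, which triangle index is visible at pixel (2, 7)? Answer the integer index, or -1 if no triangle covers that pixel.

T0:
  2·area = 36  (B↔C swapped to make it positive)
  edge (2, 14)→(2, 5): d=(0,-9) top-left  bias=+0
  edge (2, 5)→(6, 16): d=(4,11) right/bottom  bias=-1
  edge (6, 16)→(2, 14): d=(-4,-2) top-left  bias=+0
    (1,4)@(3, 9): e=[9,5,22] → X
    (2,4)@(5, 9): e=[27,-17,26] → .
    (1,5)@(3, 11): e=[9,13,14] → X
    (2,5)@(5, 11): e=[27,-9,18] → .
    (1,6)@(3, 13): e=[9,21,6] → X
    (2,6)@(5, 13): e=[27,-1,10] → .
    (1,7)@(3, 15): e=[9,29,-2] → .
    (2,7)@(5, 15): e=[27,7,2] → X
    (3,7)@(7, 15): e=[45,-15,6] → .
  covered (4 px):
    . . . .
    . . . .
    . . . .
    . . . .
    . X . .
    . X . .
    . X . .
    . . X .
T1:
  2·area = 36  (B↔C swapped to make it positive)
  edge (6, 16)→(2, 5): d=(-4,-11) top-left  bias=+0
  edge (2, 5)→(6, 7): d=(4,2) right/bottom  bias=-1
  edge (6, 7)→(6, 16): d=(0,9) right/bottom  bias=-1
    (1,3)@(3, 7): e=[3,6,27] → X
    (2,3)@(5, 7): e=[25,2,9] → X
    (3,3)@(7, 7): e=[47,-2,-9] → .
    (1,4)@(3, 9): e=[-5,14,27] → .
    (2,4)@(5, 9): e=[17,10,9] → X
    (3,4)@(7, 9): e=[39,6,-9] → .
    (2,5)@(5, 11): e=[9,18,9] → X
    (3,5)@(7, 11): e=[31,14,-9] → .
    (2,6)@(5, 13): e=[1,26,9] → X
    (3,6)@(7, 13): e=[23,22,-9] → .
    (2,7)@(5, 15): e=[-7,34,9] → .
  covered (5 px):
    . . . .
    . . . .
    . . . .
    . X X .
    . . X .
    . . X .
    . . X .
    . . . .

Z-buffer (winner per pixel, '.' = empty):
  . . . .
  . . . .
  . . . .
  . 1 1 .
  . 0 1 .
  . 0 1 .
  . 0 1 .
  . . 0 .

Result: 0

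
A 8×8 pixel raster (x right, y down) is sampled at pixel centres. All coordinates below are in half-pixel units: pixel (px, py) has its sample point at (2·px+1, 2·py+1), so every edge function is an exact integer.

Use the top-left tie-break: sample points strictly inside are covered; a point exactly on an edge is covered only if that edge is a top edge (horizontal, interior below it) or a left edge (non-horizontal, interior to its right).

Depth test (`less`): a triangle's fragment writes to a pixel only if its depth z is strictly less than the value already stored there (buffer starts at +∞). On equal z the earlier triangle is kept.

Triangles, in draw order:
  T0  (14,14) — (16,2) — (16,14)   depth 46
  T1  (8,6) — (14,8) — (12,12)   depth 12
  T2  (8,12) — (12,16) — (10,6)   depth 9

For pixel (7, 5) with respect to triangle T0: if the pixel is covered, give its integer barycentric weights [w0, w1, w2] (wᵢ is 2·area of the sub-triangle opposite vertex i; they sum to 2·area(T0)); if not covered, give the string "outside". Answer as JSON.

T0:
  2·area = 24
  edge (14, 14)→(16, 2): d=(2,-12) top-left  bias=+0
  edge (16, 2)→(16, 14): d=(0,12) right/bottom  bias=-1
  edge (16, 14)→(14, 14): d=(-2,0) right/bottom  bias=-1
    (7,4)@(15, 9): e=[2,12,10] → #
    (7,5)@(15, 11): e=[6,12,6] → #
    (7,6)@(15, 13): e=[10,12,2] → #
    (7,7)@(15, 15): e=[14,12,-2] → ·
  covered (3 px):
    · · · · · · · ·
    · · · · · · · ·
    · · · · · · · ·
    · · · · · · · ·
    · · · · · · · #
    · · · · · · · #
    · · · · · · · #
    · · · · · · · ·
T1:
  2·area = 28
  edge (8, 6)→(14, 8): d=(6,2) right/bottom  bias=-1
  edge (14, 8)→(12, 12): d=(-2,4) right/bottom  bias=-1
  edge (12, 12)→(8, 6): d=(-4,-6) top-left  bias=+0
    (2,2)@(5, 5): e=[0,42,-14] → ·  [on edge]
    (4,3)@(9, 7): e=[4,22,2] → #
    (5,3)@(11, 7): e=[0,14,14] → ·  [on edge]
    (4,4)@(9, 9): e=[16,18,-6] → ·
    (5,4)@(11, 9): e=[12,10,6] → #
    (6,4)@(13, 9): e=[8,2,18] → #
    (7,4)@(15, 9): e=[4,-6,30] → ·
    (5,5)@(11, 11): e=[24,6,-2] → ·
    (6,5)@(13, 11): e=[20,-2,10] → ·
  covered (3 px):
    · · · · · · · ·
    · · · · · · · ·
    · · · · · · · ·
    · · · · # · · ·
    · · · · · # # ·
    · · · · · · · ·
    · · · · · · · ·
    · · · · · · · ·
T2:
  2·area = 32  (B↔C swapped to make it positive)
  edge (8, 12)→(10, 6): d=(2,-6) top-left  bias=+0
  edge (10, 6)→(12, 16): d=(2,10) right/bottom  bias=-1
  edge (12, 16)→(8, 12): d=(-4,-4) top-left  bias=+0
    (4,0)@(9, 1): e=[-16,0,48] → ·  [on edge]
    (5,1)@(11, 3): e=[0,-16,48] → ·  [on edge]
    (0,2)@(1, 5): e=[-56,88,0] → ·  [on edge]
    (1,3)@(3, 7): e=[-40,72,0] → ·  [on edge]
    (2,4)@(5, 9): e=[-24,56,0] → ·  [on edge]
    (4,4)@(9, 9): e=[0,16,16] → #  [on edge]
    (5,4)@(11, 9): e=[12,-4,24] → ·
    (3,5)@(7, 11): e=[-8,40,0] → ·  [on edge]
    (4,5)@(9, 11): e=[4,20,8] → #
    (5,5)@(11, 11): e=[16,0,16] → ·  [on edge]
    (4,6)@(9, 13): e=[8,24,0] → #  [on edge]
    (5,6)@(11, 13): e=[20,4,8] → #
    (3,7)@(7, 15): e=[0,48,-16] → ·  [on edge]
    (5,7)@(11, 15): e=[24,8,0] → #  [on edge]
  covered (5 px):
    · · · · · · · ·
    · · · · · · · ·
    · · · · · · · ·
    · · · · · · · ·
    · · · · # · · ·
    · · · · # · · ·
    · · · · # # · ·
    · · · · · # · ·

Final: [12,6,6]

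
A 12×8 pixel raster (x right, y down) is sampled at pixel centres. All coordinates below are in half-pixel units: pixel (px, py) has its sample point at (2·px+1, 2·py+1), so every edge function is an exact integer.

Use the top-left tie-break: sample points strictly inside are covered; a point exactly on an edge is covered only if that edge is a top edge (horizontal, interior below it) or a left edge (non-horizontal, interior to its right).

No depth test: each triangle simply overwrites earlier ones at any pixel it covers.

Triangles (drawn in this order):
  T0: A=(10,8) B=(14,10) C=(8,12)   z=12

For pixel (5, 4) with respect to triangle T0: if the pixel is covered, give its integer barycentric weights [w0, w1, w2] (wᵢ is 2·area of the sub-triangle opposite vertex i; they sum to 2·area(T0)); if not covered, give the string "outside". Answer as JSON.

T0:
  2·area = 20
  edge (10, 8)→(14, 10): d=(4,2) right/bottom  bias=-1
  edge (14, 10)→(8, 12): d=(-6,2) right/bottom  bias=-1
  edge (8, 12)→(10, 8): d=(2,-4) top-left  bias=+0
    (11,3)@(23, 7): e=[-30,0,50] → ·  [on edge]
    (5,4)@(11, 9): e=[2,12,6] → #
    (6,4)@(13, 9): e=[-2,8,14] → ·
    (8,4)@(17, 9): e=[-10,0,30] → ·  [on edge]
    (4,5)@(9, 11): e=[14,4,2] → #
    (5,5)@(11, 11): e=[10,0,10] → ·  [on edge]
    (2,6)@(5, 13): e=[30,0,-10] → ·  [on edge]
    (4,6)@(9, 13): e=[22,-8,6] → ·
  covered (2 px):
    · · · · · · · · · · · ·
    · · · · · · · · · · · ·
    · · · · · · · · · · · ·
    · · · · · · · · · · · ·
    · · · · · # · · · · · ·
    · · · · # · · · · · · ·
    · · · · · · · · · · · ·
    · · · · · · · · · · · ·

Answer: [12,6,2]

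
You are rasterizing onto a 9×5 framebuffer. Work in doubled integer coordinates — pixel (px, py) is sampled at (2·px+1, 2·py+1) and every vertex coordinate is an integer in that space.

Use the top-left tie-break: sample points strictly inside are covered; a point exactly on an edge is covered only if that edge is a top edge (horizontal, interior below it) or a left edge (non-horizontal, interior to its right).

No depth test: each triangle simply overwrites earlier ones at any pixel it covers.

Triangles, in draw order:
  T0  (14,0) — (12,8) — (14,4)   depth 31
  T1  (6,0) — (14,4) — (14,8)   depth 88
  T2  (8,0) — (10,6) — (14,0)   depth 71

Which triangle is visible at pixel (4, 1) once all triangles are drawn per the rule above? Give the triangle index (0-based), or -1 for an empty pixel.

T0:
  2·area = 8  (B↔C swapped to make it positive)
  edge (14, 0)→(14, 4): d=(0,4) right/bottom  bias=-1
  edge (14, 4)→(12, 8): d=(-2,4) right/bottom  bias=-1
  edge (12, 8)→(14, 0): d=(2,-8) top-left  bias=+0
    (6,2)@(13, 5): e=[4,2,2] → #
    (7,2)@(15, 5): e=[-4,-6,18] → ·
    (6,3)@(13, 7): e=[4,-2,6] → ·
  covered (1 px):
    · · · · · · · · ·
    · · · · · · · · ·
    · · · · · · # · ·
    · · · · · · · · ·
    · · · · · · · · ·
T1:
  2·area = 32
  edge (6, 0)→(14, 4): d=(8,4) right/bottom  bias=-1
  edge (14, 4)→(14, 8): d=(0,4) right/bottom  bias=-1
  edge (14, 8)→(6, 0): d=(-8,-8) top-left  bias=+0
    (3,0)@(7, 1): e=[4,28,0] → #  [on edge]
    (4,0)@(9, 1): e=[-4,20,16] → ·
    (3,1)@(7, 3): e=[20,28,-16] → ·
    (4,1)@(9, 3): e=[12,20,0] → #  [on edge]
    (5,1)@(11, 3): e=[4,12,16] → #
    (6,1)@(13, 3): e=[-4,4,32] → ·
    (4,2)@(9, 5): e=[28,20,-16] → ·
    (5,2)@(11, 5): e=[20,12,0] → #  [on edge]
    (6,2)@(13, 5): e=[12,4,16] → #
    (7,2)@(15, 5): e=[4,-4,32] → ·
    (5,3)@(11, 7): e=[36,12,-16] → ·
    (6,3)@(13, 7): e=[28,4,0] → #  [on edge]
    (7,4)@(15, 9): e=[36,-4,0] → ·  [on edge]
  covered (6 px):
    · · · # · · · · ·
    · · · · # # · · ·
    · · · · · # # · ·
    · · · · · · # · ·
    · · · · · · · · ·
T2:
  2·area = 36  (B↔C swapped to make it positive)
  edge (8, 0)→(14, 0): d=(6,0) top-left  bias=+0
  edge (14, 0)→(10, 6): d=(-4,6) right/bottom  bias=-1
  edge (10, 6)→(8, 0): d=(-2,-6) top-left  bias=+0
    (4,0)@(9, 1): e=[6,26,4] → #
    (5,0)@(11, 1): e=[6,14,16] → #
    (6,0)@(13, 1): e=[6,2,28] → #
    (7,0)@(15, 1): e=[6,-10,40] → ·
    (4,1)@(9, 3): e=[18,18,0] → #  [on edge]
    (6,1)@(13, 3): e=[18,-6,24] → ·
    (4,2)@(9, 5): e=[30,10,-4] → ·
    (5,2)@(11, 5): e=[30,-2,8] → ·
    (5,4)@(11, 9): e=[54,-18,0] → ·  [on edge]
  covered (5 px):
    · · · · # # # · ·
    · · · · # # · · ·
    · · · · · · · · ·
    · · · · · · · · ·
    · · · · · · · · ·

Z-buffer (winner per pixel, '.' = empty):
  . . . 1 2 2 2 . .
  . . . . 2 2 . . .
  . . . . . 1 1 . .
  . . . . . . 1 . .
  . . . . . . . . .

Final: 2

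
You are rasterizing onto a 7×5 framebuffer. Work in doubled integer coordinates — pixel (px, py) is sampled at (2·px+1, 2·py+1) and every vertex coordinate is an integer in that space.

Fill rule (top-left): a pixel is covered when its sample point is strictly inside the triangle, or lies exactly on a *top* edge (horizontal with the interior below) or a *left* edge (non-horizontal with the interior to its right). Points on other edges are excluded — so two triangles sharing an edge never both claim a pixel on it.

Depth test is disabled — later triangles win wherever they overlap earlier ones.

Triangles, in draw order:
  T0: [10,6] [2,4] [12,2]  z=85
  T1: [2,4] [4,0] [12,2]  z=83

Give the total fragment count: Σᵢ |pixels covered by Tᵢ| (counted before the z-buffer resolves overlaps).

T0:
  2·area = 36
  edge (10, 6)→(2, 4): d=(-8,-2) top-left  bias=+0
  edge (2, 4)→(12, 2): d=(10,-2) top-left  bias=+0
  edge (12, 2)→(10, 6): d=(-2,4) right/bottom  bias=-1
    (3,1)@(7, 3): e=[18,0,18] → █  [on edge]
    (4,1)@(9, 3): e=[22,4,10] → █
    (5,1)@(11, 3): e=[26,8,2] → █
    (6,1)@(13, 3): e=[30,12,-6] → ·
    (3,2)@(7, 5): e=[2,20,14] → █
    (5,2)@(11, 5): e=[10,28,-2] → ·
    (3,3)@(7, 7): e=[-14,40,10] → ·
    (4,3)@(9, 7): e=[-10,44,2] → ·
  covered (5 px):
    · · · · · · ·
    · · · █ █ █ ·
    · · · █ █ · ·
    · · · · · · ·
    · · · · · · ·
T1:
  2·area = 36
  edge (2, 4)→(4, 0): d=(2,-4) top-left  bias=+0
  edge (4, 0)→(12, 2): d=(8,2) right/bottom  bias=-1
  edge (12, 2)→(2, 4): d=(-10,2) right/bottom  bias=-1
    (2,0)@(5, 1): e=[6,6,24] → █
    (3,0)@(7, 1): e=[14,2,20] → █
    (4,0)@(9, 1): e=[22,-2,16] → ·
    (1,1)@(3, 3): e=[2,26,8] → █
    (3,1)@(7, 3): e=[18,18,0] → ·  [on edge]
    (1,2)@(3, 5): e=[6,42,-12] → ·
    (2,2)@(5, 5): e=[14,38,-16] → ·
  covered (4 px):
    · · █ █ · · ·
    · █ █ · · · ·
    · · · · · · ·
    · · · · · · ·
    · · · · · · ·

Result: 9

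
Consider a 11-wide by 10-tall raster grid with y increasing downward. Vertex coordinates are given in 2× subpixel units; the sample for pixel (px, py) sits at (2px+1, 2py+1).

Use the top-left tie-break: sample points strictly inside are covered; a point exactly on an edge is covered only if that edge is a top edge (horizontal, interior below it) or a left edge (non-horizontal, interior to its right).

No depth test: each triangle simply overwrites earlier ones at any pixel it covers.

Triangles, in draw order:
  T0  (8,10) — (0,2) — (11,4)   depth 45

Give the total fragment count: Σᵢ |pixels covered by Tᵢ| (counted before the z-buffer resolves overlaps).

T0:
  2·area = 72
  edge (8, 10)→(0, 2): d=(-8,-8) top-left  bias=+0
  edge (0, 2)→(11, 4): d=(11,2) right/bottom  bias=-1
  edge (11, 4)→(8, 10): d=(-3,6) right/bottom  bias=-1
    (0,1)@(1, 3): e=[0,9,63] → #  [on edge]
    (1,1)@(3, 3): e=[16,5,51] → #
    (2,1)@(5, 3): e=[32,1,39] → #
    (3,1)@(7, 3): e=[48,-3,27] → ·
    (0,2)@(1, 5): e=[-16,31,57] → ·
    (1,2)@(3, 5): e=[0,27,45] → #  [on edge]
    (3,2)@(7, 5): e=[32,19,21] → #
    (4,2)@(9, 5): e=[48,15,9] → #
    (5,2)@(11, 5): e=[64,11,-3] → ·
    (1,3)@(3, 7): e=[-16,49,39] → ·
    (2,3)@(5, 7): e=[0,45,27] → #  [on edge]
    (5,3)@(11, 7): e=[48,33,-9] → ·
    (3,4)@(7, 9): e=[0,63,9] → #  [on edge]
    (4,5)@(9, 11): e=[0,81,-9] → ·  [on edge]
    (5,6)@(11, 13): e=[0,99,-27] → ·  [on edge]
    (6,7)@(13, 15): e=[0,117,-45] → ·  [on edge]
    (7,8)@(15, 17): e=[0,135,-63] → ·  [on edge]
    (8,9)@(17, 19): e=[0,153,-81] → ·  [on edge]
  covered (11 px):
    · · · · · · · · · · ·
    # # # · · · · · · · ·
    · # # # # · · · · · ·
    · · # # # · · · · · ·
    · · · # · · · · · · ·
    · · · · · · · · · · ·
    · · · · · · · · · · ·
    · · · · · · · · · · ·
    · · · · · · · · · · ·
    · · · · · · · · · · ·

Final: 11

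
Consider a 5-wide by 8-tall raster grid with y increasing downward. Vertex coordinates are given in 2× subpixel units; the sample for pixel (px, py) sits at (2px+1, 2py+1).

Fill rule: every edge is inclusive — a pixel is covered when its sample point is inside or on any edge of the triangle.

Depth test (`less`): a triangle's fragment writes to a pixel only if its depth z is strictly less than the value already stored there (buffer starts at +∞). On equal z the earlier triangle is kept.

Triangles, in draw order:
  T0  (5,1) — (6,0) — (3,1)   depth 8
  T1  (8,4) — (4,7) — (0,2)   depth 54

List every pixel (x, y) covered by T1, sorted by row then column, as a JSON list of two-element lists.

T0:
  2·area = 2  (B↔C swapped to make it positive)
  edge (5, 1)→(3, 1): d=(-2,0) inclusive
  edge (3, 1)→(6, 0): d=(3,-1) inclusive
  edge (6, 0)→(5, 1): d=(-1,1) inclusive
    (0,0)@(1, 1): e=[0,-2,4] → ·  [on edge]
    (1,0)@(3, 1): e=[0,0,2] → #  [on edge]
    (2,0)@(5, 1): e=[0,2,0] → #  [on edge]
    (3,0)@(7, 1): e=[0,4,-2] → ·  [on edge]
    (4,0)@(9, 1): e=[0,6,-4] → ·  [on edge]
    (1,1)@(3, 3): e=[-4,6,0] → ·  [on edge]
    (2,1)@(5, 3): e=[-4,8,-2] → ·
    (0,2)@(1, 5): e=[-8,10,0] → ·  [on edge]
  covered (2 px):
    · # # · ·
    · · · · ·
    · · · · ·
    · · · · ·
    · · · · ·
    · · · · ·
    · · · · ·
    · · · · ·
T1:
  2·area = 32
  edge (8, 4)→(4, 7): d=(-4,3) inclusive
  edge (4, 7)→(0, 2): d=(-4,-5) inclusive
  edge (0, 2)→(8, 4): d=(8,2) inclusive
    (0,1)@(1, 3): e=[25,1,6] → #
    (1,1)@(3, 3): e=[19,11,2] → #
    (2,1)@(5, 3): e=[13,21,-2] → ·
    (0,2)@(1, 5): e=[17,-7,22] → ·
    (1,2)@(3, 5): e=[11,3,18] → #
    (2,2)@(5, 5): e=[5,13,14] → #
    (3,2)@(7, 5): e=[-1,23,10] → ·
    (1,3)@(3, 7): e=[3,-5,34] → ·
    (2,3)@(5, 7): e=[-3,5,30] → ·
  covered (4 px):
    · · · · ·
    # # · · ·
    · # # · ·
    · · · · ·
    · · · · ·
    · · · · ·
    · · · · ·
    · · · · ·

Final: [[0,1],[1,1],[1,2],[2,2]]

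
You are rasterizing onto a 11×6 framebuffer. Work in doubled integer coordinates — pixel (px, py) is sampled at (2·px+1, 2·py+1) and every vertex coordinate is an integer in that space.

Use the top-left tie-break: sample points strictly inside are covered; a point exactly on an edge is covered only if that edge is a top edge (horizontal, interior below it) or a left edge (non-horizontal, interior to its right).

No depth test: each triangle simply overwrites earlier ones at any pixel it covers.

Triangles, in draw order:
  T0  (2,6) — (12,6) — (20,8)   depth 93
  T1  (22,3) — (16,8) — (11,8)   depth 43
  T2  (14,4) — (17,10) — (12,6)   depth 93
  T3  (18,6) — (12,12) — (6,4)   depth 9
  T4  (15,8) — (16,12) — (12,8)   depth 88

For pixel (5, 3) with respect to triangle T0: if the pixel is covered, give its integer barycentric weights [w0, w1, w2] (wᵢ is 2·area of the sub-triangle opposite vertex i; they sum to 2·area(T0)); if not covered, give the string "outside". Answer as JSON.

T0:
  2·area = 20
  edge (2, 6)→(12, 6): d=(10,0) top-left  bias=+0
  edge (12, 6)→(20, 8): d=(8,2) right/bottom  bias=-1
  edge (20, 8)→(2, 6): d=(-18,-2) top-left  bias=+0
    (5,3)@(11, 7): e=[10,10,0] → #  [on edge]
    (6,3)@(13, 7): e=[10,6,4] → #
    (7,3)@(15, 7): e=[10,2,8] → #
    (8,3)@(17, 7): e=[10,-2,12] → ·
    (5,4)@(11, 9): e=[30,26,-36] → ·
    (6,4)@(13, 9): e=[30,22,-32] → ·
    (7,4)@(15, 9): e=[30,18,-28] → ·
  covered (3 px):
    · · · · · · · · · · ·
    · · · · · · · · · · ·
    · · · · · · · · · · ·
    · · · · · # # # · · ·
    · · · · · · · · · · ·
    · · · · · · · · · · ·
T1:
  2·area = 25
  edge (22, 3)→(16, 8): d=(-6,5) right/bottom  bias=-1
  edge (16, 8)→(11, 8): d=(-5,0) right/bottom  bias=-1
  edge (11, 8)→(22, 3): d=(11,-5) top-left  bias=+0
    (9,2)@(19, 5): e=[3,15,7] → #
    (10,2)@(21, 5): e=[-7,15,17] → ·
    (7,3)@(15, 7): e=[11,5,9] → #
    (8,3)@(17, 7): e=[1,5,19] → #
    (9,3)@(19, 7): e=[-9,5,29] → ·
    (7,4)@(15, 9): e=[-1,-5,31] → ·
    (8,4)@(17, 9): e=[-11,-5,41] → ·
  covered (3 px):
    · · · · · · · · · · ·
    · · · · · · · · · · ·
    · · · · · · · · · # ·
    · · · · · · · # # · ·
    · · · · · · · · · · ·
    · · · · · · · · · · ·
T2:
  2·area = 18
  edge (14, 4)→(17, 10): d=(3,6) right/bottom  bias=-1
  edge (17, 10)→(12, 6): d=(-5,-4) top-left  bias=+0
  edge (12, 6)→(14, 4): d=(2,-2) top-left  bias=+0
    (8,0)@(17, 1): e=[-27,45,0] → ·  [on edge]
    (7,1)@(15, 3): e=[-9,27,0] → ·  [on edge]
    (6,2)@(13, 5): e=[9,9,0] → #  [on edge]
    (7,2)@(15, 5): e=[-3,17,4] → ·
    (5,3)@(11, 7): e=[27,-9,0] → ·  [on edge]
    (6,3)@(13, 7): e=[15,-1,4] → ·
    (7,3)@(15, 7): e=[3,7,8] → #
    (8,3)@(17, 7): e=[-9,15,12] → ·
    (4,4)@(9, 9): e=[45,-27,0] → ·  [on edge]
    (7,4)@(15, 9): e=[9,-3,12] → ·
    (3,5)@(7, 11): e=[63,-45,0] → ·  [on edge]
  covered (2 px):
    · · · · · · · · · · ·
    · · · · · · · · · · ·
    · · · · · · # · · · ·
    · · · · · · · # · · ·
    · · · · · · · · · · ·
    · · · · · · · · · · ·
T3:
  2·area = 84
  edge (18, 6)→(12, 12): d=(-6,6) right/bottom  bias=-1
  edge (12, 12)→(6, 4): d=(-6,-8) top-left  bias=+0
  edge (6, 4)→(18, 6): d=(12,2) right/bottom  bias=-1
    (10,1)@(21, 3): e=[0,126,-42] → ·  [on edge]
    (3,2)@(7, 5): e=[72,2,10] → #
    (4,2)@(9, 5): e=[60,18,6] → #
    (5,2)@(11, 5): e=[48,34,2] → #
    (6,2)@(13, 5): e=[36,50,-2] → ·
    (9,2)@(19, 5): e=[0,98,-14] → ·  [on edge]
    (3,3)@(7, 7): e=[60,-10,34] → ·
    (4,3)@(9, 7): e=[48,6,30] → #
    (6,3)@(13, 7): e=[24,38,22] → #
    (7,3)@(15, 7): e=[12,54,18] → #
    (8,3)@(17, 7): e=[0,70,14] → ·  [on edge]
    (4,4)@(9, 9): e=[36,-6,54] → ·
    (7,4)@(15, 9): e=[0,42,42] → ·  [on edge]
    (6,5)@(13, 11): e=[0,14,70] → ·  [on edge]
  covered (9 px):
    · · · · · · · · · · ·
    · · · · · · · · · · ·
    · · · # # # · · · · ·
    · · · · # # # # · · ·
    · · · · · # # · · · ·
    · · · · · · · · · · ·
T4:
  2·area = 12
  edge (15, 8)→(16, 12): d=(1,4) right/bottom  bias=-1
  edge (16, 12)→(12, 8): d=(-4,-4) top-left  bias=+0
  edge (12, 8)→(15, 8): d=(3,0) top-left  bias=+0
    (2,0)@(5, 1): e=[33,0,-21] → ·  [on edge]
    (3,1)@(7, 3): e=[27,0,-15] → ·  [on edge]
    (4,2)@(9, 5): e=[21,0,-9] → ·  [on edge]
    (5,3)@(11, 7): e=[15,0,-3] → ·  [on edge]
    (6,4)@(13, 9): e=[9,0,3] → #  [on edge]
    (7,4)@(15, 9): e=[1,8,3] → #
    (8,4)@(17, 9): e=[-7,16,3] → ·
    (6,5)@(13, 11): e=[11,-8,9] → ·
    (7,5)@(15, 11): e=[3,0,9] → #  [on edge]
    (8,5)@(17, 11): e=[-5,8,9] → ·
  covered (3 px):
    · · · · · · · · · · ·
    · · · · · · · · · · ·
    · · · · · · · · · · ·
    · · · · · · · · · · ·
    · · · · · · # # · · ·
    · · · · · · · # · · ·

Final: [10,0,10]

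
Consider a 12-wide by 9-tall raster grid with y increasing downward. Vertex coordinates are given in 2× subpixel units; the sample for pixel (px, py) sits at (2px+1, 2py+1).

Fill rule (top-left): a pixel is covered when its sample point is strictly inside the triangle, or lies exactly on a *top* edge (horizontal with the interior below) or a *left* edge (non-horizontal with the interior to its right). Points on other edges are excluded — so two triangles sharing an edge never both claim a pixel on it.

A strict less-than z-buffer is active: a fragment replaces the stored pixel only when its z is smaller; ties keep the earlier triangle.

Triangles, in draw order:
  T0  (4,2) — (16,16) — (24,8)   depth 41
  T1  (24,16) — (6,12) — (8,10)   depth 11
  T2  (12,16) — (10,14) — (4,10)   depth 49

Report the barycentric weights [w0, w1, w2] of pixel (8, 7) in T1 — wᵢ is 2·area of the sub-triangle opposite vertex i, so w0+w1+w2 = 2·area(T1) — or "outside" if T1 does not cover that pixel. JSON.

T0:
  2·area = 208  (B↔C swapped to make it positive)
  edge (4, 2)→(24, 8): d=(20,6) right/bottom  bias=-1
  edge (24, 8)→(16, 16): d=(-8,8) right/bottom  bias=-1
  edge (16, 16)→(4, 2): d=(-12,-14) top-left  bias=+0
    (2,1)@(5, 3): e=[14,192,2] → X
    (3,1)@(7, 3): e=[2,176,30] → X
    (4,1)@(9, 3): e=[-10,160,58] → .
    (2,2)@(5, 5): e=[54,176,-22] → .
    (3,2)@(7, 5): e=[42,160,6] → X
    (4,2)@(9, 5): e=[30,144,34] → X
    (5,2)@(11, 5): e=[18,128,62] → X
    (6,2)@(13, 5): e=[6,112,90] → X
    (7,2)@(15, 5): e=[-6,96,118] → .
    (3,3)@(7, 7): e=[82,144,-18] → .
    (4,3)@(9, 7): e=[70,128,10] → X
    (7,3)@(15, 7): e=[34,80,94] → X
    (11,4)@(23, 9): e=[26,0,182] → .  [on edge]
    (10,5)@(21, 11): e=[78,0,130] → .  [on edge]
    (9,6)@(19, 13): e=[130,0,78] → .  [on edge]
    (8,7)@(17, 15): e=[182,0,26] → .  [on edge]
    (7,8)@(15, 17): e=[234,0,-26] → .  [on edge]
  covered (24 px):
    . . . . . . . . . . . .
    . . X X . . . . . . . .
    . . . X X X X . . . . .
    . . . . X X X X X X . .
    . . . . . X X X X X X .
    . . . . . . X X X X . .
    . . . . . . . X X . . .
    . . . . . . . . . . . .
    . . . . . . . . . . . .
T1:
  2·area = 44
  edge (24, 16)→(6, 12): d=(-18,-4) top-left  bias=+0
  edge (6, 12)→(8, 10): d=(2,-2) top-left  bias=+0
  edge (8, 10)→(24, 16): d=(16,6) right/bottom  bias=-1
    (8,0)@(17, 1): e=[242,0,-198] → .  [on edge]
    (7,1)@(15, 3): e=[198,0,-154] → .  [on edge]
    (6,2)@(13, 5): e=[154,0,-110] → .  [on edge]
    (5,3)@(11, 7): e=[110,0,-66] → .  [on edge]
    (4,4)@(9, 9): e=[66,0,-22] → .  [on edge]
    (3,5)@(7, 11): e=[22,0,22] → X  [on edge]
    (4,5)@(9, 11): e=[30,4,10] → X
    (5,5)@(11, 11): e=[38,8,-2] → .
    (2,6)@(5, 13): e=[-22,0,66] → .  [on edge]
    (3,6)@(7, 13): e=[-14,4,54] → .
    (4,6)@(9, 13): e=[-6,8,42] → .
    (5,6)@(11, 13): e=[2,12,30] → X
    (1,7)@(3, 15): e=[-66,0,110] → .  [on edge]
    (0,8)@(1, 17): e=[-110,0,154] → .  [on edge]
  covered (6 px):
    . . . . . . . . . . . .
    . . . . . . . . . . . .
    . . . . . . . . . . . .
    . . . . . . . . . . . .
    . . . . . . . . . . . .
    . . . X X . . . . . . .
    . . . . . X X X . . . .
    . . . . . . . . . . X .
    . . . . . . . . . . . .
T2:
  2·area = 4  (B↔C swapped to make it positive)
  edge (12, 16)→(4, 10): d=(-8,-6) top-left  bias=+0
  edge (4, 10)→(10, 14): d=(6,4) right/bottom  bias=-1
  edge (10, 14)→(12, 16): d=(2,2) right/bottom  bias=-1
    (0,2)@(1, 5): e=[22,-18,0] → .  [on edge]
    (1,3)@(3, 7): e=[18,-14,0] → .  [on edge]
    (2,4)@(5, 9): e=[14,-10,0] → .  [on edge]
    (3,5)@(7, 11): e=[10,-6,0] → .  [on edge]
    (4,6)@(9, 13): e=[6,-2,0] → .  [on edge]
    (5,7)@(11, 15): e=[2,2,0] → .  [on edge]
    (6,8)@(13, 17): e=[-2,6,0] → .  [on edge]
  covered (0 px):
    . . . . . . . . . . . .
    . . . . . . . . . . . .
    . . . . . . . . . . . .
    . . . . . . . . . . . .
    . . . . . . . . . . . .
    . . . . . . . . . . . .
    . . . . . . . . . . . .
    . . . . . . . . . . . .
    . . . . . . . . . . . .

Result: "outside"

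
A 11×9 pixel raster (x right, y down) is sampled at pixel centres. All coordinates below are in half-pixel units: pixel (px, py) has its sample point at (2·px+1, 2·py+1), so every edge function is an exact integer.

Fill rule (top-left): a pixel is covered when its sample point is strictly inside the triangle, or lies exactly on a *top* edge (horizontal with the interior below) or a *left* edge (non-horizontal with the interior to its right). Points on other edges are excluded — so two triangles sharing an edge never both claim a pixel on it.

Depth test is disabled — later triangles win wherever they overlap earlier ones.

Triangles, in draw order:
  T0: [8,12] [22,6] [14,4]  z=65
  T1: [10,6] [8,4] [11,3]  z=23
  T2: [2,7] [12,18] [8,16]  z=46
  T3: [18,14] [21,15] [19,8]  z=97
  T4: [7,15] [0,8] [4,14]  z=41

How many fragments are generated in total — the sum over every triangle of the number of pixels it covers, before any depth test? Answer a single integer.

T0:
  2·area = 76  (B↔C swapped to make it positive)
  edge (8, 12)→(14, 4): d=(6,-8) top-left  bias=+0
  edge (14, 4)→(22, 6): d=(8,2) right/bottom  bias=-1
  edge (22, 6)→(8, 12): d=(-14,6) right/bottom  bias=-1
    (7,2)@(15, 5): e=[14,6,56] → #
    (8,2)@(17, 5): e=[30,2,44] → #
    (9,2)@(19, 5): e=[46,-2,32] → ·
    (6,3)@(13, 7): e=[10,26,40] → #
    (9,3)@(19, 7): e=[58,14,4] → #
    (10,3)@(21, 7): e=[74,10,-8] → ·
    (5,4)@(11, 9): e=[6,46,24] → #
    (7,4)@(15, 9): e=[38,38,0] → ·  [on edge]
    (8,4)@(17, 9): e=[54,34,-12] → ·
    (9,4)@(19, 9): e=[70,30,-24] → ·
    (4,5)@(9, 11): e=[2,66,8] → #
    (5,5)@(11, 11): e=[18,62,-4] → ·
    (0,7)@(1, 15): e=[-38,114,0] → ·  [on edge]
  covered (9 px):
    · · · · · · · · · · ·
    · · · · · · · · · · ·
    · · · · · · · # # · ·
    · · · · · · # # # # ·
    · · · · · # # · · · ·
    · · · · # · · · · · ·
    · · · · · · · · · · ·
    · · · · · · · · · · ·
    · · · · · · · · · · ·
T1:
  2·area = 8
  edge (10, 6)→(8, 4): d=(-2,-2) top-left  bias=+0
  edge (8, 4)→(11, 3): d=(3,-1) top-left  bias=+0
  edge (11, 3)→(10, 6): d=(-1,3) right/bottom  bias=-1
    (2,0)@(5, 1): e=[0,-12,20] → ·  [on edge]
    (8,0)@(17, 1): e=[24,0,-16] → ·  [on edge]
    (3,1)@(7, 3): e=[0,-4,12] → ·  [on edge]
    (5,1)@(11, 3): e=[8,0,0] → ·  [on edge]
    (2,2)@(5, 5): e=[-8,0,16] → ·  [on edge]
    (4,2)@(9, 5): e=[0,4,4] → #  [on edge]
    (5,2)@(11, 5): e=[4,6,-2] → ·
    (4,3)@(9, 7): e=[-4,10,2] → ·
    (5,3)@(11, 7): e=[0,12,-4] → ·  [on edge]
    (4,4)@(9, 9): e=[-8,16,0] → ·  [on edge]
    (6,4)@(13, 9): e=[0,20,-12] → ·  [on edge]
    (7,5)@(15, 11): e=[0,28,-20] → ·  [on edge]
    (8,6)@(17, 13): e=[0,36,-28] → ·  [on edge]
    (3,7)@(7, 15): e=[-24,32,0] → ·  [on edge]
    (9,7)@(19, 15): e=[0,44,-36] → ·  [on edge]
    (10,8)@(21, 17): e=[0,52,-44] → ·  [on edge]
  covered (1 px):
    · · · · · · · · · · ·
    · · · · · · · · · · ·
    · · · · # · · · · · ·
    · · · · · · · · · · ·
    · · · · · · · · · · ·
    · · · · · · · · · · ·
    · · · · · · · · · · ·
    · · · · · · · · · · ·
    · · · · · · · · · · ·
T2:
  2·area = 24
  edge (2, 7)→(12, 18): d=(10,11) right/bottom  bias=-1
  edge (12, 18)→(8, 16): d=(-4,-2) top-left  bias=+0
  edge (8, 16)→(2, 7): d=(-6,-9) top-left  bias=+0
    (2,5)@(5, 11): e=[7,14,3] → #
    (3,5)@(7, 11): e=[-15,18,21] → ·
    (2,6)@(5, 13): e=[27,6,-9] → ·
    (3,6)@(7, 13): e=[5,10,9] → #
    (4,6)@(9, 13): e=[-17,14,27] → ·
    (3,7)@(7, 15): e=[25,2,-3] → ·
    (4,7)@(9, 15): e=[3,6,15] → #
    (5,7)@(11, 15): e=[-19,10,33] → ·
    (4,8)@(9, 17): e=[23,-2,3] → ·
    (5,8)@(11, 17): e=[1,2,21] → #
    (6,8)@(13, 17): e=[-21,6,39] → ·
  covered (4 px):
    · · · · · · · · · · ·
    · · · · · · · · · · ·
    · · · · · · · · · · ·
    · · · · · · · · · · ·
    · · · · · · · · · · ·
    · · # · · · · · · · ·
    · · · # · · · · · · ·
    · · · · # · · · · · ·
    · · · · · # · · · · ·
T3:
  2·area = 19  (B↔C swapped to make it positive)
  edge (18, 14)→(19, 8): d=(1,-6) top-left  bias=+0
  edge (19, 8)→(21, 15): d=(2,7) right/bottom  bias=-1
  edge (21, 15)→(18, 14): d=(-3,-1) top-left  bias=+0
    (8,0)@(17, 1): e=[-19,0,38] → ·  [on edge]
    (1,4)@(3, 9): e=[-95,114,0] → ·  [on edge]
    (9,4)@(19, 9): e=[1,2,16] → #
    (10,4)@(21, 9): e=[13,-12,18] → ·
    (4,5)@(9, 11): e=[-57,76,0] → ·  [on edge]
    (9,5)@(19, 11): e=[3,6,10] → #
    (10,5)@(21, 11): e=[15,-8,12] → ·
    (7,6)@(15, 13): e=[-19,38,0] → ·  [on edge]
    (9,6)@(19, 13): e=[5,10,4] → #
    (10,6)@(21, 13): e=[17,-4,6] → ·
    (9,7)@(19, 15): e=[7,14,-2] → ·
    (10,7)@(21, 15): e=[19,0,0] → ·  [on edge]
  covered (3 px):
    · · · · · · · · · · ·
    · · · · · · · · · · ·
    · · · · · · · · · · ·
    · · · · · · · · · · ·
    · · · · · · · · · # ·
    · · · · · · · · · # ·
    · · · · · · · · · # ·
    · · · · · · · · · · ·
    · · · · · · · · · · ·
T4:
  2·area = 14  (B↔C swapped to make it positive)
  edge (7, 15)→(4, 14): d=(-3,-1) top-left  bias=+0
  edge (4, 14)→(0, 8): d=(-4,-6) top-left  bias=+0
  edge (0, 8)→(7, 15): d=(7,7) right/bottom  bias=-1
    (0,4)@(1, 9): e=[12,2,0] → ·  [on edge]
    (1,5)@(3, 11): e=[8,6,0] → ·  [on edge]
    (0,6)@(1, 13): e=[0,-14,28] → ·  [on edge]
    (2,6)@(5, 13): e=[4,10,0] → ·  [on edge]
    (3,7)@(7, 15): e=[0,14,0] → ·  [on edge]
    (4,8)@(9, 17): e=[-4,18,0] → ·  [on edge]
    (6,8)@(13, 17): e=[0,42,-28] → ·  [on edge]
  covered (0 px):
    · · · · · · · · · · ·
    · · · · · · · · · · ·
    · · · · · · · · · · ·
    · · · · · · · · · · ·
    · · · · · · · · · · ·
    · · · · · · · · · · ·
    · · · · · · · · · · ·
    · · · · · · · · · · ·
    · · · · · · · · · · ·

Final: 17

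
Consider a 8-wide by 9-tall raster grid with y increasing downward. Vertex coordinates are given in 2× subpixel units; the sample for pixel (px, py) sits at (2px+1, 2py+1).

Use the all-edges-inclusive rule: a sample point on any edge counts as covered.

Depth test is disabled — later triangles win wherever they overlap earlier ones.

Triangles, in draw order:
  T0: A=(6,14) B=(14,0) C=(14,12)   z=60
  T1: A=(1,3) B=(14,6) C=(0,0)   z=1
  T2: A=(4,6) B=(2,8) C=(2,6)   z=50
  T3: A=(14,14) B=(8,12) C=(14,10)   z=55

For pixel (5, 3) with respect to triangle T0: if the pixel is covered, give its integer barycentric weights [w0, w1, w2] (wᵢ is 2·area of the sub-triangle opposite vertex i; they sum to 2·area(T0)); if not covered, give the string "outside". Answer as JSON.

T0:
  2·area = 96
  edge (6, 14)→(14, 0): d=(8,-14) inclusive
  edge (14, 0)→(14, 12): d=(0,12) inclusive
  edge (14, 12)→(6, 14): d=(-8,2) inclusive
    (6,1)@(13, 3): e=[10,12,74] → X
    (7,1)@(15, 3): e=[38,-12,70] → .
    (6,2)@(13, 5): e=[26,12,58] → X
    (7,2)@(15, 5): e=[54,-12,54] → .
    (5,3)@(11, 7): e=[14,36,46] → X
    (7,3)@(15, 7): e=[70,-12,38] → .
    (4,4)@(9, 9): e=[2,60,34] → X
    (7,4)@(15, 9): e=[86,-12,22] → .
    (4,5)@(9, 11): e=[18,60,18] → X
    (7,5)@(15, 11): e=[102,-12,6] → .
    (3,6)@(7, 13): e=[6,84,6] → X
    (5,6)@(11, 13): e=[62,36,-2] → .
  covered (12 px):
    . . . . . . . .
    . . . . . . X .
    . . . . . . X .
    . . . . . X X .
    . . . . X X X .
    . . . . X X X .
    . . . X X . . .
    . . . . . . . .
    . . . . . . . .
T1:
  2·area = 36  (B↔C swapped to make it positive)
  edge (1, 3)→(0, 0): d=(-1,-3) inclusive
  edge (0, 0)→(14, 6): d=(14,6) inclusive
  edge (14, 6)→(1, 3): d=(-13,-3) inclusive
    (0,0)@(1, 1): e=[2,8,26] → X
    (1,0)@(3, 1): e=[8,-4,32] → .
    (0,1)@(1, 3): e=[0,36,0] → X  [on edge]
    (1,1)@(3, 3): e=[6,24,6] → X
    (2,1)@(5, 3): e=[12,12,12] → X
    (3,1)@(7, 3): e=[18,0,18] → X  [on edge]
    (4,1)@(9, 3): e=[24,-12,24] → .
    (0,2)@(1, 5): e=[-2,64,-26] → .
    (1,2)@(3, 5): e=[4,52,-20] → .
    (2,2)@(5, 5): e=[10,40,-14] → .
    (3,2)@(7, 5): e=[16,28,-8] → .
    (5,2)@(11, 5): e=[28,4,4] → X
    (1,4)@(3, 9): e=[0,108,-72] → .  [on edge]
    (2,7)@(5, 15): e=[0,180,-144] → .  [on edge]
  covered (6 px):
    X . . . . . . .
    X X X X . . . .
    . . . . . X . .
    . . . . . . . .
    . . . . . . . .
    . . . . . . . .
    . . . . . . . .
    . . . . . . . .
    . . . . . . . .
T2:
  2·area = 4
  edge (4, 6)→(2, 8): d=(-2,2) inclusive
  edge (2, 8)→(2, 6): d=(0,-2) inclusive
  edge (2, 6)→(4, 6): d=(2,0) inclusive
    (4,0)@(9, 1): e=[0,14,-10] → .  [on edge]
    (3,1)@(7, 3): e=[0,10,-6] → .  [on edge]
    (2,2)@(5, 5): e=[0,6,-2] → .  [on edge]
    (1,3)@(3, 7): e=[0,2,2] → X  [on edge]
    (2,3)@(5, 7): e=[-4,6,2] → .
    (0,4)@(1, 9): e=[0,-2,6] → .  [on edge]
    (1,4)@(3, 9): e=[-4,2,6] → .
  covered (1 px):
    . . . . . . . .
    . . . . . . . .
    . . . . . . . .
    . X . . . . . .
    . . . . . . . .
    . . . . . . . .
    . . . . . . . .
    . . . . . . . .
    . . . . . . . .
T3:
  2·area = 24
  edge (14, 14)→(8, 12): d=(-6,-2) inclusive
  edge (8, 12)→(14, 10): d=(6,-2) inclusive
  edge (14, 10)→(14, 14): d=(0,4) inclusive
    (2,5)@(5, 11): e=[0,-12,36] → .  [on edge]
    (5,5)@(11, 11): e=[12,0,12] → X  [on edge]
    (6,5)@(13, 11): e=[16,4,4] → X
    (7,5)@(15, 11): e=[20,8,-4] → .
    (2,6)@(5, 13): e=[-12,0,36] → .  [on edge]
    (5,6)@(11, 13): e=[0,12,12] → X  [on edge]
    (7,6)@(15, 13): e=[8,20,-4] → .
    (5,7)@(11, 15): e=[-12,24,12] → .
    (6,7)@(13, 15): e=[-8,28,4] → .
  covered (4 px):
    . . . . . . . .
    . . . . . . . .
    . . . . . . . .
    . . . . . . . .
    . . . . . . . .
    . . . . . X X .
    . . . . . X X .
    . . . . . . . .
    . . . . . . . .

Result: [36,46,14]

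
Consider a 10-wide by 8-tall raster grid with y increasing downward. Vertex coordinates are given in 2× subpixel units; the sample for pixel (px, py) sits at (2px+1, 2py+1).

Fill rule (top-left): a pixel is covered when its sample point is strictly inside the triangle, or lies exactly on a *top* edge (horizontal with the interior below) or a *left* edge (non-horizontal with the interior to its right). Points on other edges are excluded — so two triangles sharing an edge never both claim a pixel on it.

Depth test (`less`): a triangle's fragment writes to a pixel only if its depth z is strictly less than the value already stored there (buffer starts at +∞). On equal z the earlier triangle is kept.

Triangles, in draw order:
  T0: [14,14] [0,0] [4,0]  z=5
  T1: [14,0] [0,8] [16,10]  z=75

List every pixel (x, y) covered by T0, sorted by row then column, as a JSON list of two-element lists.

T0:
  2·area = 56
  edge (14, 14)→(0, 0): d=(-14,-14) top-left  bias=+0
  edge (0, 0)→(4, 0): d=(4,0) top-left  bias=+0
  edge (4, 0)→(14, 14): d=(10,14) right/bottom  bias=-1
    (0,0)@(1, 1): e=[0,4,52] → X  [on edge]
    (1,0)@(3, 1): e=[28,4,24] → X
    (2,0)@(5, 1): e=[56,4,-4] → .
    (0,1)@(1, 3): e=[-28,12,72] → .
    (1,1)@(3, 3): e=[0,12,44] → X  [on edge]
    (2,1)@(5, 3): e=[28,12,16] → X
    (3,1)@(7, 3): e=[56,12,-12] → .
    (1,2)@(3, 5): e=[-28,20,64] → .
    (2,2)@(5, 5): e=[0,20,36] → X  [on edge]
    (3,2)@(7, 5): e=[28,20,8] → X
    (4,2)@(9, 5): e=[56,20,-20] → .
    (2,3)@(5, 7): e=[-28,28,56] → .
    (3,3)@(7, 7): e=[0,28,28] → X  [on edge]
    (4,3)@(9, 7): e=[28,28,0] → .  [on edge]
    (4,4)@(9, 9): e=[0,36,20] → X  [on edge]
    (5,5)@(11, 11): e=[0,44,12] → X  [on edge]
    (6,6)@(13, 13): e=[0,52,4] → X  [on edge]
    (7,7)@(15, 15): e=[0,60,-4] → .  [on edge]
  covered (10 px):
    X X . . . . . . . .
    . X X . . . . . . .
    . . X X . . . . . .
    . . . X . . . . . .
    . . . . X . . . . .
    . . . . . X . . . .
    . . . . . . X . . .
    . . . . . . . . . .
T1:
  2·area = 156  (B↔C swapped to make it positive)
  edge (14, 0)→(16, 10): d=(2,10) right/bottom  bias=-1
  edge (16, 10)→(0, 8): d=(-16,-2) top-left  bias=+0
  edge (0, 8)→(14, 0): d=(14,-8) top-left  bias=+0
    (6,0)@(13, 1): e=[12,138,6] → X
    (7,0)@(15, 1): e=[-8,142,22] → .
    (4,1)@(9, 3): e=[56,98,2] → X
    (5,1)@(11, 3): e=[36,102,18] → X
    (7,1)@(15, 3): e=[-4,110,50] → .
    (3,2)@(7, 5): e=[80,62,14] → X
    (7,2)@(15, 5): e=[0,78,78] → .  [on edge]
    (1,3)@(3, 7): e=[124,22,10] → X
    (2,3)@(5, 7): e=[104,26,26] → X
    (7,3)@(15, 7): e=[4,46,106] → X
    (8,3)@(17, 7): e=[-16,50,122] → .
    (1,4)@(3, 9): e=[128,-10,38] → .
    (8,7)@(17, 15): e=[0,-78,234] → .  [on edge]
  covered (19 px):
    . . . . . . X . . .
    . . . . X X X . . .
    . . . X X X X . . .
    . X X X X X X X . .
    . . . . X X X X . .
    . . . . . . . . . .
    . . . . . . . . . .
    . . . . . . . . . .

Final: [[0,0],[1,0],[1,1],[2,1],[2,2],[3,2],[3,3],[4,4],[5,5],[6,6]]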